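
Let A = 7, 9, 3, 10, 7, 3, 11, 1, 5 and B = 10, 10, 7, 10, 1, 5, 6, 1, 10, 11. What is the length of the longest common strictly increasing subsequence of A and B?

3

A longest common strictly increasing subsequence is 7, 10, 11 (length 3); it appears in order in both A and B, and no longer such subsequence exists.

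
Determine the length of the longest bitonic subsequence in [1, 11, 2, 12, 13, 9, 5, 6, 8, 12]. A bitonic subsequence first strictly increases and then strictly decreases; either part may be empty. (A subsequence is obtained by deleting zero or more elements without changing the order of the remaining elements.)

6

One longest bitonic subsequence is 1, 11, 12, 13, 9, 8 (positions 1,2,4,5,6,9): it rises to 13 then falls. Length 6 is optimal.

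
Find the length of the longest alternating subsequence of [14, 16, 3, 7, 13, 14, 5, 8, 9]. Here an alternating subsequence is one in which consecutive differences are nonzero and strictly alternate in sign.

Track the best alternating length ending on an up-step vs a down-step at each position: up/down = 1/1, 2/1, 1/3, 4/3, 4/3, 4/3, 4/5, 6/5, 6/5.
The maximum over both is 6; one such subsequence is 14, 16, 3, 7, 5, 8.

6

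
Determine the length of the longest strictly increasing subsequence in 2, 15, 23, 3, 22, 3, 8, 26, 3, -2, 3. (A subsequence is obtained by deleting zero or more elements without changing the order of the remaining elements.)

4

Let dp[i] be the longest increasing subsequence ending at position i. Then dp = [1, 2, 3, 2, 3, 2, 3, 4, 2, 1, 2].
The maximum is 4; one witness is 2, 15, 23, 26 at positions 1,2,3,8.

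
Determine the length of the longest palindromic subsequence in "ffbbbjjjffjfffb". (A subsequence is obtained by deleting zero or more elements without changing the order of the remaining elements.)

8

Using dp[i][j] = 2 + dp[i+1][j−1] if the ends match, else max(dp[i+1][j], dp[i][j−1]):
dp[1][15] = 8. A witness is ffjffjff at positions 1,2,8,9,10,11,13,14.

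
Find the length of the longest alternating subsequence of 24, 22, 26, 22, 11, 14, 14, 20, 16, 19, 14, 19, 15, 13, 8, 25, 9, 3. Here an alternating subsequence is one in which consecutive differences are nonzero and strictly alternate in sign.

12

A longest alternating subsequence is 24, 22, 26, 11, 20, 16, 19, 14, 19, 15, 25, 9 (positions 1,2,3,5,8,9,10,11,12,13,16,17); its 11 consecutive differences strictly alternate in sign, and length 12 is optimal.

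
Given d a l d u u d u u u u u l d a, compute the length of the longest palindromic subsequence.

11

One longest palindromic subsequence is aduuuuuuuda (positions 2,4,5,6,8,9,10,11,12,14,15); it reads the same forward and backward, and the interval DP gives dp[1][15] = 11.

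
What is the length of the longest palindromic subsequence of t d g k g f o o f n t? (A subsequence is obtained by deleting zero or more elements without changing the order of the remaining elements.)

One longest palindromic subsequence is tfooft (positions 1,6,7,8,9,11); it reads the same forward and backward, and the interval DP gives dp[1][11] = 6.

6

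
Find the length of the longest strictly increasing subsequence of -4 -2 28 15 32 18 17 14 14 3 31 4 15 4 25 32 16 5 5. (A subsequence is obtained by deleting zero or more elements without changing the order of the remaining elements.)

One longest increasing subsequence is -4, -2, 3, 4, 15, 25, 32 (positions 1,2,10,12,13,15,16), of length 7; no longer one exists.

7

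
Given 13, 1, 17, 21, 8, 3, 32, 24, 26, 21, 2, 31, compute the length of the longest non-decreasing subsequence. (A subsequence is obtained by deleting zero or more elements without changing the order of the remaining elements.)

One longest non-decreasing subsequence is 13, 17, 21, 24, 26, 31 (positions 1,3,4,8,9,12), of length 6; no longer one exists.

6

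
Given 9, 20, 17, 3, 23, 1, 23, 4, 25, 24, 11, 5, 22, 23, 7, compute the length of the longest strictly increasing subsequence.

One longest increasing subsequence is 3, 4, 11, 22, 23 (positions 4,8,11,13,14), of length 5; no longer one exists.

5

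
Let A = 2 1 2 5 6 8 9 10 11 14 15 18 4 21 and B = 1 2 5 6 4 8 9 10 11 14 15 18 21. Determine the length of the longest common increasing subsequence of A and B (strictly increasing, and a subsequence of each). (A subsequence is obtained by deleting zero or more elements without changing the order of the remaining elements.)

12

A longest common strictly increasing subsequence is 1, 2, 5, 6, 8, 9, 10, 11, 14, 15, 18, 21 (length 12); it appears in order in both A and B, and no longer such subsequence exists.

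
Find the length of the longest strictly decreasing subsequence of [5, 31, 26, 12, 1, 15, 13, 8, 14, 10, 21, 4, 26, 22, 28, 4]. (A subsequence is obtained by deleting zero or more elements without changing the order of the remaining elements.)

6

Scanning left to right, the best length ending at each element is: 5→1, 31→1, 26→2, 12→3, 1→4, 15→3, 13→4, 8→5, 14→4, 10→5, 21→3, 4→6, 26→2, 22→3, 28→2, 4→6.
So the longest decreasing subsequence has length 6, e.g. 31, 26, 15, 13, 8, 4.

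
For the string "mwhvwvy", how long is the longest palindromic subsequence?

Using dp[i][j] = 2 + dp[i+1][j−1] if the ends match, else max(dp[i+1][j], dp[i][j−1]):
dp[1][7] = 3. A witness is vwv at positions 4,5,6.

3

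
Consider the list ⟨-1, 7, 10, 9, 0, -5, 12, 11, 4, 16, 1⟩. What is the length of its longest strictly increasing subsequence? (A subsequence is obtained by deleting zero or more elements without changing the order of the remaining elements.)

5

One longest increasing subsequence is -1, 7, 10, 12, 16 (positions 1,2,3,7,10), of length 5; no longer one exists.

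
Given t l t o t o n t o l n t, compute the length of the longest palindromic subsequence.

9

Using dp[i][j] = 2 + dp[i+1][j−1] if the ends match, else max(dp[i+1][j], dp[i][j−1]):
dp[1][12] = 9. A witness is tlotntolt at positions 1,2,4,5,7,8,9,10,12.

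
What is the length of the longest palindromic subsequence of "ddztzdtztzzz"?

7

Using dp[i][j] = 2 + dp[i+1][j−1] if the ends match, else max(dp[i+1][j], dp[i][j−1]):
dp[1][12] = 7. A witness is zzztzzz at positions 3,5,8,9,10,11,12.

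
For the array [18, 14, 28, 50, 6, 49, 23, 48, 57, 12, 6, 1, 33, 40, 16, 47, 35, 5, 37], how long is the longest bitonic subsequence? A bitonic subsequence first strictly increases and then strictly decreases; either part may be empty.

One longest bitonic subsequence is 18, 28, 50, 49, 48, 47, 35, 5 (positions 1,3,4,6,8,16,17,18): it rises to 50 then falls. Length 8 is optimal.

8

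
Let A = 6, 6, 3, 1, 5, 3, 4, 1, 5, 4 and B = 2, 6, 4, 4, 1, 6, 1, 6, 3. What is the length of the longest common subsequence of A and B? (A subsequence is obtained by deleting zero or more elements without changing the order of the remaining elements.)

A longest common subsequence is 6, 6, 1, 3 (length 4); the LCS DP confirms no longer common subsequence exists.

4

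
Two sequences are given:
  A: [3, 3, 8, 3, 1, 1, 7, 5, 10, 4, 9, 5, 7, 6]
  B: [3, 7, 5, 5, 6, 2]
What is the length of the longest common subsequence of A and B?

5

Backtracking the LCS table gives one alignment: 3 (A4,B1) → 7 (A7,B2) → 5 (A8,B3) → 5 (A12,B4) → 6 (A14,B5).
So the longest common subsequence has length 5.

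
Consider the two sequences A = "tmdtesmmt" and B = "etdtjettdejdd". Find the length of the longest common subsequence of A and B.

Backtracking the LCS table gives one alignment: t (A1,B2) → d (A3,B3) → t (A4,B4) → e (A5,B6) → t (A9,B8).
So the longest common subsequence has length 5.

5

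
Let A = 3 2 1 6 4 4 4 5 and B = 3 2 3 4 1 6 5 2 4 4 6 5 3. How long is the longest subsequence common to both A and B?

A longest common subsequence is 3, 2, 1, 6, 4, 4, 5 (length 7); the LCS DP confirms no longer common subsequence exists.

7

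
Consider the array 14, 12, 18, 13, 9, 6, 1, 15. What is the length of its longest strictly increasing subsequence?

3

Let dp[i] be the longest increasing subsequence ending at position i. Then dp = [1, 1, 2, 2, 1, 1, 1, 3].
The maximum is 3; one witness is 12, 13, 15 at positions 2,4,8.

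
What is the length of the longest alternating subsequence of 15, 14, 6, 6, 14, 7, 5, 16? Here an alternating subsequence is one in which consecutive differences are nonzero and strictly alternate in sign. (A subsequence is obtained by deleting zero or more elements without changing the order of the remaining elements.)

5

A longest alternating subsequence is 15, 6, 14, 7, 16 (positions 1,3,5,6,8); its 4 consecutive differences strictly alternate in sign, and length 5 is optimal.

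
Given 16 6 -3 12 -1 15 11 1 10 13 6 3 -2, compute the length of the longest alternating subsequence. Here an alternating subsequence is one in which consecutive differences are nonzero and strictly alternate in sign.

A longest alternating subsequence is 16, 6, 12, -1, 15, 1, 10, 6 (positions 1,2,4,5,6,8,9,11); its 7 consecutive differences strictly alternate in sign, and length 8 is optimal.

8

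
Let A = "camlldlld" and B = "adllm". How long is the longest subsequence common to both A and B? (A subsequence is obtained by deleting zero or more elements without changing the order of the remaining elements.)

Backtracking the LCS table gives one alignment: a (A2,B1) → d (A6,B2) → l (A7,B3) → l (A8,B4).
So the longest common subsequence has length 4.

4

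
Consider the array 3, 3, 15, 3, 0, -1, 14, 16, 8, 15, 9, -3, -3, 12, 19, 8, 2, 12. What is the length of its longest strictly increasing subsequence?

5

One longest increasing subsequence is 3, 8, 9, 12, 19 (positions 1,9,11,14,15), of length 5; no longer one exists.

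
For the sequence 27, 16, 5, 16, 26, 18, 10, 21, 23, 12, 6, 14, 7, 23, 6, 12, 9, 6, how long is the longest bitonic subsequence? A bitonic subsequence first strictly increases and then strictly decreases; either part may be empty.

9

Let inc[i] be the LIS ending at i and dec[i] the longest strictly decreasing subsequence starting at i. inc = [1, 1, 1, 2, 3, 3, 2, 4, 5, 3, 2, 4, 3, 5, 2, 4, 4, 2], dec = [7, 5, 1, 5, 6, 5, 3, 5, 5, 3, 1, 4, 2, 4, 1, 3, 2, 1].
max_i inc[i]+dec[i]−1 = 9, with one witness 5, 16, 18, 21, 23, 14, 12, 9, 6.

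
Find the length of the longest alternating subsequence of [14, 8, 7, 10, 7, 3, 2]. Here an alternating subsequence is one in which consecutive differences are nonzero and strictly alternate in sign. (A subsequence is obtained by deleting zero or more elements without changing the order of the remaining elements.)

4

A longest alternating subsequence is 14, 8, 10, 7 (positions 1,2,4,5); its 3 consecutive differences strictly alternate in sign, and length 4 is optimal.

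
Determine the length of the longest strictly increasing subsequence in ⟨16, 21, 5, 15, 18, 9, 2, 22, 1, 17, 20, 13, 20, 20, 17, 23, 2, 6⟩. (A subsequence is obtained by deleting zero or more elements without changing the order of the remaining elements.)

Let dp[i] be the longest increasing subsequence ending at position i. Then dp = [1, 2, 1, 2, 3, 2, 1, 4, 1, 3, 4, 3, 4, 4, 4, 5, 2, 3].
The maximum is 5; one witness is 5, 15, 18, 22, 23 at positions 3,4,5,8,16.

5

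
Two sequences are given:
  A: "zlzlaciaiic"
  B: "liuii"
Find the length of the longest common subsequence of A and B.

4

Backtracking the LCS table gives one alignment: l (A4,B1) → i (A7,B2) → i (A9,B4) → i (A10,B5).
So the longest common subsequence has length 4.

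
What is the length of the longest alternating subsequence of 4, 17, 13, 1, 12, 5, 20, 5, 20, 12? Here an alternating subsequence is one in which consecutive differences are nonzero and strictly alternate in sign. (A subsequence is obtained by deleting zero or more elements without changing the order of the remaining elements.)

9

Track the best alternating length ending on an up-step vs a down-step at each position: up/down = 1/1, 2/1, 2/3, 1/3, 4/3, 4/5, 6/1, 4/7, 8/1, 8/9.
The maximum over both is 9; one such subsequence is 4, 17, 1, 12, 5, 20, 5, 20, 12.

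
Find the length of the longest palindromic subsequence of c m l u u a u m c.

7

One longest palindromic subsequence is cmuaumc (positions 1,2,4,6,7,8,9); it reads the same forward and backward, and the interval DP gives dp[1][9] = 7.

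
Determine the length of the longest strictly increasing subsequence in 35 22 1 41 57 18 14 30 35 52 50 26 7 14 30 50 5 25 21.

5

Scanning left to right, the best length ending at each element is: 35→1, 22→1, 1→1, 41→2, 57→3, 18→2, 14→2, 30→3, 35→4, 52→5, 50→5, 26→3, 7→2, 14→3, 30→4, 50→5, 5→2, 25→4, 21→4.
So the longest increasing subsequence has length 5, e.g. 1, 18, 30, 35, 52.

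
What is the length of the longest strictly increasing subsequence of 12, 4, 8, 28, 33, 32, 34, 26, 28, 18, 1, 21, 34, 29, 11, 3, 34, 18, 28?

Let dp[i] be the longest increasing subsequence ending at position i. Then dp = [1, 1, 2, 3, 4, 4, 5, 3, 4, 3, 1, 4, 5, 5, 3, 2, 6, 4, 5].
The maximum is 6; one witness is 4, 8, 26, 28, 29, 34 at positions 2,3,8,9,14,17.

6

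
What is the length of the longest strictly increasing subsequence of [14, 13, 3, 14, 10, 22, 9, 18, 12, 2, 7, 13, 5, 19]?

Scanning left to right, the best length ending at each element is: 14→1, 13→1, 3→1, 14→2, 10→2, 22→3, 9→2, 18→3, 12→3, 2→1, 7→2, 13→4, 5→2, 19→5.
So the longest increasing subsequence has length 5, e.g. 3, 10, 12, 13, 19.

5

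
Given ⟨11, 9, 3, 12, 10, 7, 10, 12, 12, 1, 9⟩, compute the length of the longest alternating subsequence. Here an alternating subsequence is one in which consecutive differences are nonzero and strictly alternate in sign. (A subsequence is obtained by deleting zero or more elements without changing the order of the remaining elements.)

A longest alternating subsequence is 11, 9, 12, 7, 10, 1, 9 (positions 1,2,4,6,7,10,11); its 6 consecutive differences strictly alternate in sign, and length 7 is optimal.

7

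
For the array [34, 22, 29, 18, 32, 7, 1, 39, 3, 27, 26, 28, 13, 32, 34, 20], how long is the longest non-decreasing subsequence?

Scanning left to right, the best length ending at each element is: 34→1, 22→1, 29→2, 18→1, 32→3, 7→1, 1→1, 39→4, 3→2, 27→3, 26→3, 28→4, 13→3, 32→5, 34→6, 20→4.
So the longest non-decreasing subsequence has length 6, e.g. 1, 3, 27, 28, 32, 34.

6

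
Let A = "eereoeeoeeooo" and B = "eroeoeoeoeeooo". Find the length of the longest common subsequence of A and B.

A longest common subsequence is ereoeeoeeooo (length 12); the LCS DP confirms no longer common subsequence exists.

12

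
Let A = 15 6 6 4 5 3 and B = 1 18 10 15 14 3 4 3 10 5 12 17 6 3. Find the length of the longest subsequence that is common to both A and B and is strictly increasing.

2

A longest common strictly increasing subsequence is 4, 5 (length 2); it appears in order in both A and B, and no longer such subsequence exists.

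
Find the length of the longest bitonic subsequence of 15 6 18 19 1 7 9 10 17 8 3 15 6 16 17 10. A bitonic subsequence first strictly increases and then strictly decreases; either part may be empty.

8

One longest bitonic subsequence is 6, 7, 9, 10, 15, 16, 17, 10 (positions 2,6,7,8,12,14,15,16): it rises to 17 then falls. Length 8 is optimal.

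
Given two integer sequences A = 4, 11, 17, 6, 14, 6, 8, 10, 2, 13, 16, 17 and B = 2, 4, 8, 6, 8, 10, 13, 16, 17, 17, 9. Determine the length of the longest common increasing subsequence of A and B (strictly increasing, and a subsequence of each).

7

For each value that appears in both, track the longest common increasing run ending there.
The best achievable length is 7; one witness is 4, 6, 8, 10, 13, 16, 17 (A-positions 1,4,7,8,10,11,12, B-positions 2,4,5,6,7,8,9).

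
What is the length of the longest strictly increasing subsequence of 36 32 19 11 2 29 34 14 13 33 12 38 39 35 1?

5

Let dp[i] be the longest increasing subsequence ending at position i. Then dp = [1, 1, 1, 1, 1, 2, 3, 2, 2, 3, 2, 4, 5, 4, 1].
The maximum is 5; one witness is 19, 29, 34, 38, 39 at positions 3,6,7,12,13.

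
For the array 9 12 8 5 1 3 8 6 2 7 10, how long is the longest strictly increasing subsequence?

Scanning left to right, the best length ending at each element is: 9→1, 12→2, 8→1, 5→1, 1→1, 3→2, 8→3, 6→3, 2→2, 7→4, 10→5.
So the longest increasing subsequence has length 5, e.g. 1, 3, 6, 7, 10.

5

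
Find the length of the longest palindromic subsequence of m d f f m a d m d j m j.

7

Using dp[i][j] = 2 + dp[i+1][j−1] if the ends match, else max(dp[i+1][j], dp[i][j−1]):
dp[1][12] = 7. A witness is mdmdmdm at positions 1,2,5,7,8,9,11.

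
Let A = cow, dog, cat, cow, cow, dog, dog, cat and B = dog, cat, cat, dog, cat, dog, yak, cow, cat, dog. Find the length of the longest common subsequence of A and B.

5

Backtracking the LCS table gives one alignment: dog (A2,B1) → cat (A3,B3) → dog (A6,B4) → dog (A7,B6) → cat (A8,B9).
So the longest common subsequence has length 5.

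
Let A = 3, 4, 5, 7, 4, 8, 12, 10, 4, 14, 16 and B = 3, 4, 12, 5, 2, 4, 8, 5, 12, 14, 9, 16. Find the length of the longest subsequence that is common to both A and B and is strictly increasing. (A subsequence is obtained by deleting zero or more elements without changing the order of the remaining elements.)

7

For each value that appears in both, track the longest common increasing run ending there.
The best achievable length is 7; one witness is 3, 4, 5, 8, 12, 14, 16 (A-positions 1,2,3,6,7,10,11, B-positions 1,2,4,7,9,10,12).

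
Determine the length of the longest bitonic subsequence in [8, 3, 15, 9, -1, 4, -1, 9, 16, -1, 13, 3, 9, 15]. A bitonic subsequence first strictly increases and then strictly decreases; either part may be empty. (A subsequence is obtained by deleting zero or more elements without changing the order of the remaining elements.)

Let inc[i] be the LIS ending at i and dec[i] the longest strictly decreasing subsequence starting at i. inc = [1, 1, 2, 2, 1, 2, 1, 3, 4, 1, 4, 2, 3, 5], dec = [3, 2, 4, 3, 1, 2, 1, 2, 3, 1, 2, 1, 1, 1].
max_i inc[i]+dec[i]−1 = 6, with one witness 3, 4, 9, 16, 13, 9.

6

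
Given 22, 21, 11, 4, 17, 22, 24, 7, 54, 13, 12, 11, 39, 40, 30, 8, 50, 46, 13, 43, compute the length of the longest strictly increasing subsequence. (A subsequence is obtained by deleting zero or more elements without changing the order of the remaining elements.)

7

One longest increasing subsequence is 11, 17, 22, 24, 39, 40, 50 (positions 3,5,6,7,13,14,17), of length 7; no longer one exists.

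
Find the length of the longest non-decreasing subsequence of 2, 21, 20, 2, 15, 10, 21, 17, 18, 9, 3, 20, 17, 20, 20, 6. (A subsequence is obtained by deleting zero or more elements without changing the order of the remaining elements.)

8

Let dp[i] be the longest non-decreasing subsequence ending at position i. Then dp = [1, 2, 2, 2, 3, 3, 4, 4, 5, 3, 3, 6, 5, 7, 8, 4].
The maximum is 8; one witness is 2, 2, 15, 17, 18, 20, 20, 20 at positions 1,4,5,8,9,12,14,15.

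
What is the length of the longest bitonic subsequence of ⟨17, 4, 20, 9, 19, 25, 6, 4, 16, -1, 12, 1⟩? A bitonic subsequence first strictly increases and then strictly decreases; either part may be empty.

7

Let inc[i] be the LIS ending at i and dec[i] the longest strictly decreasing subsequence starting at i. inc = [1, 1, 2, 2, 3, 4, 2, 1, 3, 1, 3, 2], dec = [5, 2, 5, 4, 4, 4, 3, 2, 3, 1, 2, 1].
max_i inc[i]+dec[i]−1 = 7, with one witness 4, 9, 19, 25, 16, 12, 1.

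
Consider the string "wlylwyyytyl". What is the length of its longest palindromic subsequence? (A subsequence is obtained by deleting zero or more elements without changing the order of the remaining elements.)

7

One longest palindromic subsequence is lyyyyyl (positions 2,3,6,7,8,10,11); it reads the same forward and backward, and the interval DP gives dp[1][11] = 7.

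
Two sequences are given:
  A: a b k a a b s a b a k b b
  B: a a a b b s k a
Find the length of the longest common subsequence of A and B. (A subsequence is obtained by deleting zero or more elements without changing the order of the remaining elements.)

A longest common subsequence is aaabsa (length 6); the LCS DP confirms no longer common subsequence exists.

6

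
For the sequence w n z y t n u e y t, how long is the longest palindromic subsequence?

3

One longest palindromic subsequence is tyt (positions 5,9,10); it reads the same forward and backward, and the interval DP gives dp[1][10] = 3.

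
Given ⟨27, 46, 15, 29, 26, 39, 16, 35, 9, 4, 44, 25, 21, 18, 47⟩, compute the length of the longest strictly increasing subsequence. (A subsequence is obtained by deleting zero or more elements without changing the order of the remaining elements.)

5

One longest increasing subsequence is 27, 29, 39, 44, 47 (positions 1,4,6,11,15), of length 5; no longer one exists.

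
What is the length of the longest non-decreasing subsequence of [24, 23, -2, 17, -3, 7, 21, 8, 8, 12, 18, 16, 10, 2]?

6

Scanning left to right, the best length ending at each element is: 24→1, 23→1, -2→1, 17→2, -3→1, 7→2, 21→3, 8→3, 8→4, 12→5, 18→6, 16→6, 10→5, 2→2.
So the longest non-decreasing subsequence has length 6, e.g. -2, 7, 8, 8, 12, 18.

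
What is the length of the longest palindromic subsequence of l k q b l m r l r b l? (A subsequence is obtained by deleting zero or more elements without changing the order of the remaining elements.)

7

Using dp[i][j] = 2 + dp[i+1][j−1] if the ends match, else max(dp[i+1][j], dp[i][j−1]):
dp[1][11] = 7. A witness is lbrlrbl at positions 1,4,7,8,9,10,11.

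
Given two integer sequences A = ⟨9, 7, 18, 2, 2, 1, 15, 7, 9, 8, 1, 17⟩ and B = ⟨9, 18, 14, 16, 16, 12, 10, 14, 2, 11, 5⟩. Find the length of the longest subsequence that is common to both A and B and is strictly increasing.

A longest common strictly increasing subsequence is 9, 18 (length 2); it appears in order in both A and B, and no longer such subsequence exists.

2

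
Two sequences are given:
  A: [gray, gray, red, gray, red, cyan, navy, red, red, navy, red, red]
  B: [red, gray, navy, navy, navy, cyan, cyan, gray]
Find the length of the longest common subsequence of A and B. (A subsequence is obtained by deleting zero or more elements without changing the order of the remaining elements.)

4

Backtracking the LCS table gives one alignment: red (A3,B1) → gray (A4,B2) → navy (A7,B4) → navy (A10,B5).
So the longest common subsequence has length 4.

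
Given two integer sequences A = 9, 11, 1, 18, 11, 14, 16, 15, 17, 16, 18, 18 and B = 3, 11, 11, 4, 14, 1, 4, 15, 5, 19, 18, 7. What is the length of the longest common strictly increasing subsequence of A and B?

For each value that appears in both, track the longest common increasing run ending there.
The best achievable length is 4; one witness is 11, 14, 15, 18 (A-positions 2,6,8,11, B-positions 2,5,8,11).

4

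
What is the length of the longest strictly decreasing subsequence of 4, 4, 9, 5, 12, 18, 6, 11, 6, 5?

One longest decreasing subsequence is 12, 11, 6, 5 (positions 5,8,9,10), of length 4; no longer one exists.

4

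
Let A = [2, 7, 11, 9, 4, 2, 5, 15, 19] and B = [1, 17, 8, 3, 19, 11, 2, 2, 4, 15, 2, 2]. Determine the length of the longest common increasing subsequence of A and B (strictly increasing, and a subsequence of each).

3

A longest common strictly increasing subsequence is 2, 4, 15 (length 3); it appears in order in both A and B, and no longer such subsequence exists.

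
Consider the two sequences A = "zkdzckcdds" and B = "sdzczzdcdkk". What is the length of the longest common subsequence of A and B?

5

Backtracking the LCS table gives one alignment: d (A3,B2) → z (A4,B3) → c (A5,B4) → c (A7,B8) → d (A8,B9).
So the longest common subsequence has length 5.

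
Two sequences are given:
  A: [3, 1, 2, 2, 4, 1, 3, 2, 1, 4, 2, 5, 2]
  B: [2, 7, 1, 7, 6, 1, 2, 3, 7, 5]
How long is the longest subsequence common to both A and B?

Backtracking the LCS table gives one alignment: 2 (A3,B1) → 1 (A6,B3) → 1 (A9,B6) → 2 (A11,B7) → 5 (A12,B10).
So the longest common subsequence has length 5.

5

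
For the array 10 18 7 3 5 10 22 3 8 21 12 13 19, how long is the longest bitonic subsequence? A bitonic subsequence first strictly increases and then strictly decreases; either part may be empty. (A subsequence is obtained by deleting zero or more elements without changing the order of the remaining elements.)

6

One longest bitonic subsequence is 3, 5, 10, 22, 21, 19 (positions 4,5,6,7,10,13): it rises to 22 then falls. Length 6 is optimal.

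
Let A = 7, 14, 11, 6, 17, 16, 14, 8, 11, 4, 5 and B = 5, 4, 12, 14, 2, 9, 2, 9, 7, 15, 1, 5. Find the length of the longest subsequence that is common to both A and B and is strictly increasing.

For each value that appears in both, track the longest common increasing run ending there.
The best achievable length is 2; one witness is 4, 5 (A-positions 10,11, B-positions 2,12).

2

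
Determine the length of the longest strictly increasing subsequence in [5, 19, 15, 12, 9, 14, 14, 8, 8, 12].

Scanning left to right, the best length ending at each element is: 5→1, 19→2, 15→2, 12→2, 9→2, 14→3, 14→3, 8→2, 8→2, 12→3.
So the longest increasing subsequence has length 3, e.g. 5, 12, 14.

3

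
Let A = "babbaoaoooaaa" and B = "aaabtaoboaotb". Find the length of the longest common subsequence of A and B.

Backtracking the LCS table gives one alignment: b (A1,B4) → a (A2,B6) → b (A4,B8) → o (A6,B9) → a (A7,B10) → o (A8,B11).
So the longest common subsequence has length 6.

6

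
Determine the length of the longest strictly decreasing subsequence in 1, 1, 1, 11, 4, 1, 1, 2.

Let dp[i] be the longest decreasing subsequence ending at position i. Then dp = [1, 1, 1, 1, 2, 3, 3, 3].
The maximum is 3; one witness is 11, 4, 1 at positions 4,5,6.

3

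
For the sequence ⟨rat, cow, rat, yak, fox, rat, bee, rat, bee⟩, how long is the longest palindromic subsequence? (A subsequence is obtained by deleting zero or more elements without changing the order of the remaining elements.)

One longest palindromic subsequence is rat rat fox rat rat (positions 1,3,5,6,8); it reads the same forward and backward, and the interval DP gives dp[1][9] = 5.

5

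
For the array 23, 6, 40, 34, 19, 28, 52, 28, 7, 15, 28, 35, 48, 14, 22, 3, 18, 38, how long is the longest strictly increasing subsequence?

6

Let dp[i] be the longest increasing subsequence ending at position i. Then dp = [1, 1, 2, 2, 2, 3, 4, 3, 2, 3, 4, 5, 6, 3, 4, 1, 4, 6].
The maximum is 6; one witness is 6, 7, 15, 28, 35, 48 at positions 2,9,10,11,12,13.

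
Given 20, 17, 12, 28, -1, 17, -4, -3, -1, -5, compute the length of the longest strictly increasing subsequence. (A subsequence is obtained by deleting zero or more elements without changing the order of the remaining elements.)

3

One longest increasing subsequence is -4, -3, -1 (positions 7,8,9), of length 3; no longer one exists.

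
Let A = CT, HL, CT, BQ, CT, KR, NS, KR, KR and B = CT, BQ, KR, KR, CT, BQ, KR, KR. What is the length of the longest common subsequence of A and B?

A longest common subsequence is CT, CT, BQ, KR, KR (length 5); the LCS DP confirms no longer common subsequence exists.

5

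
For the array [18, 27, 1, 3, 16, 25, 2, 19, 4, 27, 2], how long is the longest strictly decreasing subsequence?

5

Scanning left to right, the best length ending at each element is: 18→1, 27→1, 1→2, 3→2, 16→2, 25→2, 2→3, 19→3, 4→4, 27→1, 2→5.
So the longest decreasing subsequence has length 5, e.g. 27, 25, 19, 4, 2.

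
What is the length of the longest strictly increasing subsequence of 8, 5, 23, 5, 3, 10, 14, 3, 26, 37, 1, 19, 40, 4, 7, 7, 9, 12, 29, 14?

6

Scanning left to right, the best length ending at each element is: 8→1, 5→1, 23→2, 5→1, 3→1, 10→2, 14→3, 3→1, 26→4, 37→5, 1→1, 19→4, 40→6, 4→2, 7→3, 7→3, 9→4, 12→5, 29→6, 14→6.
So the longest increasing subsequence has length 6, e.g. 8, 10, 14, 26, 37, 40.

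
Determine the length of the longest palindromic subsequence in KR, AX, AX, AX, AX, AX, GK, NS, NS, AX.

One longest palindromic subsequence is AX AX AX AX AX AX (positions 2,3,4,5,6,10); it reads the same forward and backward, and the interval DP gives dp[1][10] = 6.

6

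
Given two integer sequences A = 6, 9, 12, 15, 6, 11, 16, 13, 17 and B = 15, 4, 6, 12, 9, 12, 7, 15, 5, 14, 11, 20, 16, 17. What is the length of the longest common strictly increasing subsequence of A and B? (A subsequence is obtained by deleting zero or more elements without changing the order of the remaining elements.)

For each value that appears in both, track the longest common increasing run ending there.
The best achievable length is 6; one witness is 6, 9, 12, 15, 16, 17 (A-positions 1,2,3,4,7,9, B-positions 3,5,6,8,13,14).

6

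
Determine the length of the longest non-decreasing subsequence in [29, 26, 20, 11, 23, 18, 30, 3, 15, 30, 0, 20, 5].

Let dp[i] be the longest non-decreasing subsequence ending at position i. Then dp = [1, 1, 1, 1, 2, 2, 3, 1, 2, 4, 1, 3, 2].
The maximum is 4; one witness is 20, 23, 30, 30 at positions 3,5,7,10.

4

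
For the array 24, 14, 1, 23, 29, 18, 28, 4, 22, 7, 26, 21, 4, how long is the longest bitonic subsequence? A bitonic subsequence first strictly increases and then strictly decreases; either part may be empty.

Let inc[i] be the LIS ending at i and dec[i] the longest strictly decreasing subsequence starting at i. inc = [1, 1, 1, 2, 3, 2, 3, 2, 3, 3, 4, 4, 2], dec = [5, 3, 1, 4, 5, 3, 4, 1, 3, 2, 3, 2, 1].
max_i inc[i]+dec[i]−1 = 7, with one witness 14, 23, 29, 28, 26, 21, 4.

7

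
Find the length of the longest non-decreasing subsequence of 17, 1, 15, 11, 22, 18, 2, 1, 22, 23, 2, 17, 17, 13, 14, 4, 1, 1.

Scanning left to right, the best length ending at each element is: 17→1, 1→1, 15→2, 11→2, 22→3, 18→3, 2→2, 1→2, 22→4, 23→5, 2→3, 17→4, 17→5, 13→4, 14→5, 4→4, 1→3, 1→4.
So the longest non-decreasing subsequence has length 5, e.g. 1, 15, 22, 22, 23.

5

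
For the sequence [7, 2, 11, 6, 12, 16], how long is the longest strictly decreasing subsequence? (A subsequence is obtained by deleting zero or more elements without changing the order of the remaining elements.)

2

Scanning left to right, the best length ending at each element is: 7→1, 2→2, 11→1, 6→2, 12→1, 16→1.
So the longest decreasing subsequence has length 2, e.g. 7, 2.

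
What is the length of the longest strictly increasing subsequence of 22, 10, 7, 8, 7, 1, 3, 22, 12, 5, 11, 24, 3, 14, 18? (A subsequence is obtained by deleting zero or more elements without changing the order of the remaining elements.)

Scanning left to right, the best length ending at each element is: 22→1, 10→1, 7→1, 8→2, 7→1, 1→1, 3→2, 22→3, 12→3, 5→3, 11→4, 24→5, 3→2, 14→5, 18→6.
So the longest increasing subsequence has length 6, e.g. 1, 3, 5, 11, 14, 18.

6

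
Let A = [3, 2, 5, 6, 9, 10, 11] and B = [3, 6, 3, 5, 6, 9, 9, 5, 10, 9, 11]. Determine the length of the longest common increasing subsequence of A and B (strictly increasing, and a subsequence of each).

6

For each value that appears in both, track the longest common increasing run ending there.
The best achievable length is 6; one witness is 3, 5, 6, 9, 10, 11 (A-positions 1,3,4,5,6,7, B-positions 1,4,5,6,9,11).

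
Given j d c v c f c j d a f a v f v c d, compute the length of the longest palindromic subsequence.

Using dp[i][j] = 2 + dp[i+1][j−1] if the ends match, else max(dp[i+1][j], dp[i][j−1]):
dp[1][17] = 11. A witness is dcvfafafvcd at positions 2,3,4,6,10,11,12,14,15,16,17.

11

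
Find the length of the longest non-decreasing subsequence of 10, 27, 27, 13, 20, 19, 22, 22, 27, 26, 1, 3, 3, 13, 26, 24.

7

Scanning left to right, the best length ending at each element is: 10→1, 27→2, 27→3, 13→2, 20→3, 19→3, 22→4, 22→5, 27→6, 26→6, 1→1, 3→2, 3→3, 13→4, 26→7, 24→6.
So the longest non-decreasing subsequence has length 7, e.g. 10, 13, 20, 22, 22, 26, 26.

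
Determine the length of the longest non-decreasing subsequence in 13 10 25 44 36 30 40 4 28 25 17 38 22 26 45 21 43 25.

One longest non-decreasing subsequence is 13, 25, 36, 40, 45 (positions 1,3,5,7,15), of length 5; no longer one exists.

5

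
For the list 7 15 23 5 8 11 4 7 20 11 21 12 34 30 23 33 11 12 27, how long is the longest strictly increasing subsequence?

Scanning left to right, the best length ending at each element is: 7→1, 15→2, 23→3, 5→1, 8→2, 11→3, 4→1, 7→2, 20→4, 11→3, 21→5, 12→4, 34→6, 30→6, 23→6, 33→7, 11→3, 12→4, 27→7.
So the longest increasing subsequence has length 7, e.g. 7, 8, 11, 20, 21, 30, 33.

7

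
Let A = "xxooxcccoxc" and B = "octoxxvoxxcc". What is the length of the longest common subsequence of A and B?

6

A longest common subsequence is xxoxcc (length 6); the LCS DP confirms no longer common subsequence exists.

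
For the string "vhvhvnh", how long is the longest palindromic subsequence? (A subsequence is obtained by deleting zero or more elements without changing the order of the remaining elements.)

One longest palindromic subsequence is hvhvh (positions 2,3,4,5,7); it reads the same forward and backward, and the interval DP gives dp[1][7] = 5.

5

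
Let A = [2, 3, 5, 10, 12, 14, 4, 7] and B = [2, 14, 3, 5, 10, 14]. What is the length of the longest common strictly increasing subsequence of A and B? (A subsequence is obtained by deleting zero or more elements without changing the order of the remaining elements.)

For each value that appears in both, track the longest common increasing run ending there.
The best achievable length is 5; one witness is 2, 3, 5, 10, 14 (A-positions 1,2,3,4,6, B-positions 1,3,4,5,6).

5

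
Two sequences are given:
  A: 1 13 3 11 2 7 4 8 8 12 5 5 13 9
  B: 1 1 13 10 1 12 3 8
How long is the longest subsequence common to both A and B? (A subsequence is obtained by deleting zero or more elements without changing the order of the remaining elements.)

A longest common subsequence is 1, 13, 3, 8 (length 4); the LCS DP confirms no longer common subsequence exists.

4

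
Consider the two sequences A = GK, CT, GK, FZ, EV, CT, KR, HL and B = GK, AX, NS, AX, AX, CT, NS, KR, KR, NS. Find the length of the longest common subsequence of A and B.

Backtracking the LCS table gives one alignment: GK (A1,B1) → CT (A2,B6) → KR (A7,B9).
So the longest common subsequence has length 3.

3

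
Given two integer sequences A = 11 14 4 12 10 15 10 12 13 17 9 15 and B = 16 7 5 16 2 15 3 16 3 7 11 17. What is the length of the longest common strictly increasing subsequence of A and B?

For each value that appears in both, track the longest common increasing run ending there.
The best achievable length is 2; one witness is 15, 17 (A-positions 6,10, B-positions 6,12).

2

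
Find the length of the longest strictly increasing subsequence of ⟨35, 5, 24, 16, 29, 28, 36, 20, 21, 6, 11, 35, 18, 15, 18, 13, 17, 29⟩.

6

Let dp[i] be the longest increasing subsequence ending at position i. Then dp = [1, 1, 2, 2, 3, 3, 4, 3, 4, 2, 3, 5, 4, 4, 5, 4, 5, 6].
The maximum is 6; one witness is 5, 6, 11, 15, 18, 29 at positions 2,10,11,14,15,18.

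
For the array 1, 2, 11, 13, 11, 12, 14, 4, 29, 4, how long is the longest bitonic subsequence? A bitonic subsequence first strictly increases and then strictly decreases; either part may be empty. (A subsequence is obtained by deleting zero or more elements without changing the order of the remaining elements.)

Let inc[i] be the LIS ending at i and dec[i] the longest strictly decreasing subsequence starting at i. inc = [1, 2, 3, 4, 3, 4, 5, 3, 6, 3], dec = [1, 1, 2, 3, 2, 2, 2, 1, 2, 1].
max_i inc[i]+dec[i]−1 = 7, with one witness 1, 2, 11, 13, 14, 29, 4.

7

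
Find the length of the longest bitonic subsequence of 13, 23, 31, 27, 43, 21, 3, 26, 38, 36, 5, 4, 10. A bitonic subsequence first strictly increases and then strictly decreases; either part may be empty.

Let inc[i] be the LIS ending at i and dec[i] the longest strictly decreasing subsequence starting at i. inc = [1, 2, 3, 3, 4, 2, 1, 3, 4, 4, 2, 2, 3], dec = [3, 4, 5, 4, 5, 3, 1, 3, 4, 3, 2, 1, 1].
max_i inc[i]+dec[i]−1 = 8, with one witness 13, 23, 31, 43, 38, 36, 5, 4.

8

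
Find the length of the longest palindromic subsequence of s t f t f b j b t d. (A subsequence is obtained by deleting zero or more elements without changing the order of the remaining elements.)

5

One longest palindromic subsequence is tbjbt (positions 4,6,7,8,9); it reads the same forward and backward, and the interval DP gives dp[1][10] = 5.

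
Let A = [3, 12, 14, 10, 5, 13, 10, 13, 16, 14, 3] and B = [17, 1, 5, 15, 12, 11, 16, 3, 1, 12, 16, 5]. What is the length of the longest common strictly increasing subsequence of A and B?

3

For each value that appears in both, track the longest common increasing run ending there.
The best achievable length is 3; one witness is 3, 12, 16 (A-positions 1,2,9, B-positions 8,10,11).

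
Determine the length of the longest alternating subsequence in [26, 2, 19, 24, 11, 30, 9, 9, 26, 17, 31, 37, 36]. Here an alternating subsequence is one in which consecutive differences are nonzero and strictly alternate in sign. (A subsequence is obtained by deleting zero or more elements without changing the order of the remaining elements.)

A longest alternating subsequence is 26, 2, 19, 11, 30, 9, 26, 17, 37, 36 (positions 1,2,3,5,6,7,9,10,12,13); its 9 consecutive differences strictly alternate in sign, and length 10 is optimal.

10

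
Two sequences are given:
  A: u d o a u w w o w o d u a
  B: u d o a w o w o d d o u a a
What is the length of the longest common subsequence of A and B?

11

A longest common subsequence is udoawowodua (length 11); the LCS DP confirms no longer common subsequence exists.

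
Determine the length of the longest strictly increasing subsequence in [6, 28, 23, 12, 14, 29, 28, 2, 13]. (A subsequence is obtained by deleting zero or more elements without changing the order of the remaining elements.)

Let dp[i] be the longest increasing subsequence ending at position i. Then dp = [1, 2, 2, 2, 3, 4, 4, 1, 3].
The maximum is 4; one witness is 6, 12, 14, 29 at positions 1,4,5,6.

4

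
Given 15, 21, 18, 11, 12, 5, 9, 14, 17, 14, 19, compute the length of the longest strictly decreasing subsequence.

Let dp[i] be the longest decreasing subsequence ending at position i. Then dp = [1, 1, 2, 3, 3, 4, 4, 3, 3, 4, 2].
The maximum is 4; one witness is 21, 18, 11, 5 at positions 2,3,4,6.

4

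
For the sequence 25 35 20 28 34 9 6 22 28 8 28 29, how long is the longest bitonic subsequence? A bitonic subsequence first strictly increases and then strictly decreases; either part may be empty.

Let inc[i] be the LIS ending at i and dec[i] the longest strictly decreasing subsequence starting at i. inc = [1, 2, 1, 2, 3, 1, 1, 2, 3, 2, 3, 4], dec = [4, 4, 3, 3, 3, 2, 1, 2, 2, 1, 1, 1].
max_i inc[i]+dec[i]−1 = 5, with one witness 25, 35, 34, 28, 8.

5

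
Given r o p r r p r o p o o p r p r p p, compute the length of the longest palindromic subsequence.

12

Using dp[i][j] = 2 + dp[i+1][j−1] if the ends match, else max(dp[i+1][j], dp[i][j−1]):
dp[1][17] = 12. A witness is prprpooprprp at positions 3,5,6,7,9,10,11,12,13,14,15,17.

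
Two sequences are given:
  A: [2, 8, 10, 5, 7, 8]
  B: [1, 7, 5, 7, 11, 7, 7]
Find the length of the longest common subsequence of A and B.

Backtracking the LCS table gives one alignment: 5 (A4,B3) → 7 (A5,B7).
So the longest common subsequence has length 2.

2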